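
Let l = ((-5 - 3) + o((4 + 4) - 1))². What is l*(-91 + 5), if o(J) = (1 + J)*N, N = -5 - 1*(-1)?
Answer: -137600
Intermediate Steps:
N = -4 (N = -5 + 1 = -4)
o(J) = -4 - 4*J (o(J) = (1 + J)*(-4) = -4 - 4*J)
l = 1600 (l = ((-5 - 3) + (-4 - 4*((4 + 4) - 1)))² = (-8 + (-4 - 4*(8 - 1)))² = (-8 + (-4 - 4*7))² = (-8 + (-4 - 28))² = (-8 - 32)² = (-40)² = 1600)
l*(-91 + 5) = 1600*(-91 + 5) = 1600*(-86) = -137600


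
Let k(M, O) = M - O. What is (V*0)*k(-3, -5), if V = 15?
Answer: 0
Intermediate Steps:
(V*0)*k(-3, -5) = (15*0)*(-3 - 1*(-5)) = 0*(-3 + 5) = 0*2 = 0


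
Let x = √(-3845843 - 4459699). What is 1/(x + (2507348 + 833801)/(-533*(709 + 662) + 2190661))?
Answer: 696829080826/2528873695335232087 - 6394081700172*I*√922838/17702115867346624609 ≈ 2.7555e-7 - 0.00034699*I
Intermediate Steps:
x = 3*I*√922838 (x = √(-8305542) = 3*I*√922838 ≈ 2881.9*I)
1/(x + (2507348 + 833801)/(-533*(709 + 662) + 2190661)) = 1/(3*I*√922838 + (2507348 + 833801)/(-533*(709 + 662) + 2190661)) = 1/(3*I*√922838 + 3341149/(-533*1371 + 2190661)) = 1/(3*I*√922838 + 3341149/(-730743 + 2190661)) = 1/(3*I*√922838 + 3341149/1459918) = 1/(3341149/1459918 + 3*I*√922838)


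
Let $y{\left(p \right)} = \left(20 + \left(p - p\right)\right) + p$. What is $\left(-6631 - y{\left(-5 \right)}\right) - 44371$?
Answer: $-51017$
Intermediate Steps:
$y{\left(p \right)} = 20 + p$ ($y{\left(p \right)} = \left(20 + 0\right) + p = 20 + p$)
$\left(-6631 - y{\left(-5 \right)}\right) - 44371 = \left(-6631 - \left(20 - 5\right)\right) - 44371 = \left(-6631 - 15\right) - 44371 = -6646 - 44371 = -51017$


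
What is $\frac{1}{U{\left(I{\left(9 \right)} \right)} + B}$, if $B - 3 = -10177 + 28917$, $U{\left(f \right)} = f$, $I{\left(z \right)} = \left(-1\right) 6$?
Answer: $\frac{1}{18737} \approx 5.337 \cdot 10^{-5}$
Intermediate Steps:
$I{\left(z \right)} = -6$
$B = 18743$ ($B = 3 + \left(-10177 + 28917\right) = 3 + 18740 = 18743$)
$\frac{1}{U{\left(I{\left(9 \right)} \right)} + B} = \frac{1}{-6 + 18743} = \frac{1}{18737}$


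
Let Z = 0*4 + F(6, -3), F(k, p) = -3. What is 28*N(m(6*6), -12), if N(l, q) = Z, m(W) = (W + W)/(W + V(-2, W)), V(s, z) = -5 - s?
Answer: -84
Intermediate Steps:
m(W) = 2*W/(-3 + W) (m(W) = (W + W)/(W + (-5 - 1*(-2))) = (2*W)/(W + (-5 + 2)) = (2*W)/(W - 3) = (2*W)/(-3 + W) = 2*W/(-3 + W))
Z = -3 (Z = 0*4 - 3 = 0 - 3 = -3)
N(l, q) = -3
28*N(m(6*6), -12) = 28*(-3) = -84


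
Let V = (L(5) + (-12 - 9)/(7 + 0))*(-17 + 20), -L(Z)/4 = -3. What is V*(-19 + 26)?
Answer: 189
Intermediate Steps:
L(Z) = 12 (L(Z) = -4*(-3) = 12)
V = 27 (V = (12 + (-12 - 9)/(7 + 0))*(-17 + 20) = (12 - 21/7)*3 = (12 - 21*⅐)*3 = (12 - 3)*3 = 9*3 = 27)
V*(-19 + 26) = 27*(-19 + 26) = 27*7 = 189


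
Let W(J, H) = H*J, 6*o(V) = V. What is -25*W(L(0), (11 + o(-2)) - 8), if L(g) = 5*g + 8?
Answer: -1600/3 ≈ -533.33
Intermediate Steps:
o(V) = V/6
L(g) = 8 + 5*g
-25*W(L(0), (11 + o(-2)) - 8) = -25*((11 + (⅙)*(-2)) - 8)*(8 + 5*0) = -25*((11 - ⅓) - 8)*(8 + 0) = -25*(32/3 - 8)*8 = -200*8/3 = -25*64/3 = -1600/3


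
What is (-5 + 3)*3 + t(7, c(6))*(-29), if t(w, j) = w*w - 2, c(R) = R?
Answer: -1369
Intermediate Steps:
t(w, j) = -2 + w² (t(w, j) = w² - 2 = -2 + w²)
(-5 + 3)*3 + t(7, c(6))*(-29) = (-5 + 3)*3 + (-2 + 7²)*(-29) = -2*3 + (-2 + 49)*(-29) = -6 + 47*(-29) = -6 - 1363 = -1369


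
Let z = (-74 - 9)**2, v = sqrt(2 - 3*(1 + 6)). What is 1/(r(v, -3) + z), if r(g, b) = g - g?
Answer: 1/6889 ≈ 0.00014516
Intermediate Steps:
v = I*sqrt(19) (v = sqrt(2 - 3*7) = sqrt(2 - 21) = sqrt(-19) = I*sqrt(19) ≈ 4.3589*I)
r(g, b) = 0
z = 6889 (z = (-83)**2 = 6889)
1/(r(v, -3) + z) = 1/(0 + 6889) = 1/6889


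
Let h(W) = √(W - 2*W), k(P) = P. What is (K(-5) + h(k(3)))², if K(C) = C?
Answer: (5 - I*√3)² ≈ 22.0 - 17.32*I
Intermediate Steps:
h(W) = √(-W)
(K(-5) + h(k(3)))² = (-5 + √(-1*3))² = (-5 + √(-3))² = (-5 + I*√3)²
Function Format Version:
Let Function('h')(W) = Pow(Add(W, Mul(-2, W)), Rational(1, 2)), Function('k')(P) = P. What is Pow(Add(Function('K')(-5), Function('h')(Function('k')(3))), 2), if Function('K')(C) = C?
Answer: Pow(Add(5, Mul(-1, I, Pow(3, Rational(1, 2)))), 2) ≈ Add(22.000, Mul(-17.320, I))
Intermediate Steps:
Function('h')(W) = Pow(Mul(-1, W), Rational(1, 2))
Pow(Add(Function('K')(-5), Function('h')(Function('k')(3))), 2) = Pow(Add(-5, Pow(Mul(-1, 3), Rational(1, 2))), 2) = Pow(Add(-5, Pow(-3, Rational(1, 2))), 2) = Pow(Add(-5, Mul(I, Pow(3, Rational(1, 2)))), 2)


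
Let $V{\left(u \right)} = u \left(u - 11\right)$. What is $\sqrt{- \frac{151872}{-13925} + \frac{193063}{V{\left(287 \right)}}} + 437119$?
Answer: $437119 + \frac{\sqrt{162348901853184669}}{110302710} \approx 4.3712 \cdot 10^{5}$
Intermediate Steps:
$V{\left(u \right)} = u \left(-11 + u\right)$
$\sqrt{- \frac{151872}{-13925} + \frac{193063}{V{\left(287 \right)}}} + 437119 = \sqrt{- \frac{151872}{-13925} + \frac{193063}{287 \left(-11 + 287\right)}} + 437119 = \sqrt{\left(-151872\right) \left(- \frac{1}{13925}\right) + \frac{193063}{287 \cdot 276}} + 437119 = \sqrt{\frac{151872}{13925} + \frac{193063}{79212}} + 437119 = \sqrt{\frac{14718487139}{1103027100}} + 437119 = \frac{\sqrt{162348901853184669}}{110302710} + 437119 = 437119 + \frac{\sqrt{162348901853184669}}{110302710}$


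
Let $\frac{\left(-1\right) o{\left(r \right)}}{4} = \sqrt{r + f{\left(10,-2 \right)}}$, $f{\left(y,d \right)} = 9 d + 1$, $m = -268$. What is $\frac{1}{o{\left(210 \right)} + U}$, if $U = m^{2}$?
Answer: $\frac{4489}{322417743} + \frac{\sqrt{193}}{1289670972} \approx 1.3934 \cdot 10^{-5}$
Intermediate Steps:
$f{\left(y,d \right)} = 1 + 9 d$
$o{\left(r \right)} = - 4 \sqrt{-17 + r}$ ($o{\left(r \right)} = - 4 \sqrt{r + \left(1 + 9 \left(-2\right)\right)} = - 4 \sqrt{r + \left(1 - 18\right)} = - 4 \sqrt{r - 17} = - 4 \sqrt{-17 + r}$)
$U = 71824$ ($U = \left(-268\right)^{2} = 71824$)
$\frac{1}{o{\left(210 \right)} + U} = \frac{1}{- 4 \sqrt{-17 + 210} + 71824} = \frac{1}{- 4 \sqrt{193} + 71824} = \frac{1}{71824 - 4 \sqrt{193}}$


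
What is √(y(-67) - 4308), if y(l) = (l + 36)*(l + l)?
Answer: I*√154 ≈ 12.41*I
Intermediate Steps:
y(l) = 2*l*(36 + l) (y(l) = (36 + l)*(2*l) = 2*l*(36 + l))
√(y(-67) - 4308) = √(2*(-67)*(36 - 67) - 4308) = √(2*(-67)*(-31) - 4308) = √(4154 - 4308) = √(-154) = I*√154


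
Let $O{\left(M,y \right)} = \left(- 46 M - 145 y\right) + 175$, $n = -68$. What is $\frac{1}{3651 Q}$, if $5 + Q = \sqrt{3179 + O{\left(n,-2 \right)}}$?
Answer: $\frac{5}{24633297} + \frac{2 \sqrt{1693}}{24633297} \approx 3.5437 \cdot 10^{-6}$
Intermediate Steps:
$O{\left(M,y \right)} = 175 - 145 y - 46 M$ ($O{\left(M,y \right)} = \left(- 145 y - 46 M\right) + 175 = 175 - 145 y - 46 M$)
$Q = -5 + 2 \sqrt{1693}$ ($Q = -5 + \sqrt{3179 - -3593} = -5 + \sqrt{3179 + \left(175 + 290 + 3128\right)} = -5 + \sqrt{3179 + 3593} = -5 + \sqrt{6772} = -5 + 2 \sqrt{1693} \approx 77.292$)
$\frac{1}{3651 Q} = \frac{1}{3651 \left(-5 + 2 \sqrt{1693}\right)}$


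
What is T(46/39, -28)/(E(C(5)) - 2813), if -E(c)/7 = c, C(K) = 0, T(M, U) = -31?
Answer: 31/2813 ≈ 0.011020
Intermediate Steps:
E(c) = -7*c
T(46/39, -28)/(E(C(5)) - 2813) = -31/(-7*0 - 2813) = -31/(0 - 2813) = -31/(-2813) = -31*(-1/2813) = 31/2813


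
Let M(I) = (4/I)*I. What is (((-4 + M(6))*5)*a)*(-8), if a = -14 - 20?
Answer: 0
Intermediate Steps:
M(I) = 4
a = -34
(((-4 + M(6))*5)*a)*(-8) = (((-4 + 4)*5)*(-34))*(-8) = ((0*5)*(-34))*(-8) = (0*(-34))*(-8) = 0*(-8) = 0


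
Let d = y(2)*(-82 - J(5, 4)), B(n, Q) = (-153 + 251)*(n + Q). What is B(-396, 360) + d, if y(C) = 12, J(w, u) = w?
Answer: -4572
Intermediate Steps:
B(n, Q) = 98*Q + 98*n (B(n, Q) = 98*(Q + n) = 98*Q + 98*n)
d = -1044 (d = 12*(-82 - 1*5) = 12*(-82 - 5) = 12*(-87) = -1044)
B(-396, 360) + d = (98*360 + 98*(-396)) - 1044 = (35280 - 38808) - 1044 = -3528 - 1044 = -4572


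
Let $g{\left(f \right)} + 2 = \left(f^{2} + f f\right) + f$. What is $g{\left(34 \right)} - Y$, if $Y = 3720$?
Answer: $-1376$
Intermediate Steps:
$g{\left(f \right)} = -2 + f + 2 f^{2}$ ($g{\left(f \right)} = -2 + \left(\left(f^{2} + f f\right) + f\right) = -2 + \left(\left(f^{2} + f^{2}\right) + f\right) = -2 + \left(2 f^{2} + f\right) = -2 + \left(f + 2 f^{2}\right) = -2 + f + 2 f^{2}$)
$g{\left(34 \right)} - Y = \left(-2 + 34 + 2 \cdot 34^{2}\right) - 3720 = \left(-2 + 34 + 2 \cdot 1156\right) - 3720 = \left(-2 + 34 + 2312\right) - 3720 = 2344 - 3720 = -1376$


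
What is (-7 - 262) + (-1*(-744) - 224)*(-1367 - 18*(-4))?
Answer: -673669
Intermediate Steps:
(-7 - 262) + (-1*(-744) - 224)*(-1367 - 18*(-4)) = -269 + (744 - 224)*(-1367 + 72) = -269 + 520*(-1295) = -269 - 673400 = -673669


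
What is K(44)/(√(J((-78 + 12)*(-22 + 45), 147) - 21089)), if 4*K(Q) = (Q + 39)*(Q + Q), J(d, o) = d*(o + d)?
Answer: 1826*√2060089/2060089 ≈ 1.2722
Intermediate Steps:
J(d, o) = d*(d + o)
K(Q) = Q*(39 + Q)/2 (K(Q) = ((Q + 39)*(Q + Q))/4 = ((39 + Q)*(2*Q))/4 = (2*Q*(39 + Q))/4 = Q*(39 + Q)/2)
K(44)/(√(J((-78 + 12)*(-22 + 45), 147) - 21089)) = ((½)*44*(39 + 44))/(√(((-78 + 12)*(-22 + 45))*((-78 + 12)*(-22 + 45) + 147) - 21089)) = ((½)*44*83)/(√((-66*23)*(-66*23 + 147) - 21089)) = 1826/(√(-1518*(-1518 + 147) - 21089)) = 1826/(√(-1518*(-1371) - 21089)) = 1826/(√(2081178 - 21089)) = 1826/(√2060089) = 1826*(√2060089/2060089) = 1826*√2060089/2060089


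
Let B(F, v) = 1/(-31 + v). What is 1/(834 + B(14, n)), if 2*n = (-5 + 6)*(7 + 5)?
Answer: 25/20849 ≈ 0.0011991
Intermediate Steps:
n = 6 (n = ((-5 + 6)*(7 + 5))/2 = (1*12)/2 = (½)*12 = 6)
1/(834 + B(14, n)) = 1/(834 + 1/(-31 + 6)) = 1/(834 + 1/(-25)) = 1/(834 - 1/25) = 1/(20849/25) = 25/20849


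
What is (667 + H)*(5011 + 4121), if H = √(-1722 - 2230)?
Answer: 6091044 + 36528*I*√247 ≈ 6.091e+6 + 5.7408e+5*I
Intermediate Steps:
H = 4*I*√247 (H = √(-3952) = 4*I*√247 ≈ 62.865*I)
(667 + H)*(5011 + 4121) = (667 + 4*I*√247)*(5011 + 4121) = (667 + 4*I*√247)*9132 = 6091044 + 36528*I*√247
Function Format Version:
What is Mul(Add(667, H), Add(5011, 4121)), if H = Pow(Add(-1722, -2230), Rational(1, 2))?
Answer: Add(6091044, Mul(36528, I, Pow(247, Rational(1, 2)))) ≈ Add(6.0910e+6, Mul(5.7408e+5, I))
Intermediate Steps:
H = Mul(4, I, Pow(247, Rational(1, 2))) (H = Pow(-3952, Rational(1, 2)) = Mul(4, I, Pow(247, Rational(1, 2))) ≈ Mul(62.865, I))
Mul(Add(667, H), Add(5011, 4121)) = Mul(Add(667, Mul(4, I, Pow(247, Rational(1, 2)))), Add(5011, 4121)) = Mul(Add(667, Mul(4, I, Pow(247, Rational(1, 2)))), 9132) = Add(6091044, Mul(36528, I, Pow(247, Rational(1, 2))))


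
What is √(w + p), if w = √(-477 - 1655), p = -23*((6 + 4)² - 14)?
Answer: √(-1978 + 2*I*√533) ≈ 0.5191 + 44.478*I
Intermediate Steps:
p = -1978 (p = -23*(10² - 14) = -23*(100 - 14) = -23*86 = -1978)
w = 2*I*√533 (w = √(-2132) = 2*I*√533 ≈ 46.174*I)
√(w + p) = √(2*I*√533 - 1978) = √(-1978 + 2*I*√533)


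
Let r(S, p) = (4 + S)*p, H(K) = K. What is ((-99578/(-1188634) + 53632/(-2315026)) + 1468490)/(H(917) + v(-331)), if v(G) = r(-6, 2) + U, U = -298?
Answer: 67347857249340825/28205115798461 ≈ 2387.8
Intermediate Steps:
r(S, p) = p*(4 + S)
v(G) = -302 (v(G) = 2*(4 - 6) - 298 = 2*(-2) - 298 = -4 - 298 = -302)
((-99578/(-1188634) + 53632/(-2315026)) + 1468490)/(H(917) + v(-331)) = ((-99578/(-1188634) + 53632/(-2315026)) + 1468490)/(917 - 302) = ((-99578*(-1/1188634) + 53632*(-1/2315026)) + 1468490)/615 = ((49789/594317 - 26816/1157513) + 1468490)*(1/615) = (41694210085/687929653621 + 1468490)*(1/615) = (1010217858740112375/687929653621)*(1/615) = 67347857249340825/28205115798461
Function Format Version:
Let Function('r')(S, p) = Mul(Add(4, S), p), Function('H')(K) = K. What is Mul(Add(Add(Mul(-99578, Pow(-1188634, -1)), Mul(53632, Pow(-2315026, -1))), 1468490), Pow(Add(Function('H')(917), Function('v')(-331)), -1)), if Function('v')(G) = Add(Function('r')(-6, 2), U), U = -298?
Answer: Rational(67347857249340825, 28205115798461) ≈ 2387.8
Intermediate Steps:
Function('r')(S, p) = Mul(p, Add(4, S))
Function('v')(G) = -302 (Function('v')(G) = Add(Mul(2, Add(4, -6)), -298) = Add(Mul(2, -2), -298) = Add(-4, -298) = -302)
Mul(Add(Add(Mul(-99578, Pow(-1188634, -1)), Mul(53632, Pow(-2315026, -1))), 1468490), Pow(Add(Function('H')(917), Function('v')(-331)), -1)) = Mul(Add(Add(Mul(-99578, Pow(-1188634, -1)), Mul(53632, Pow(-2315026, -1))), 1468490), Pow(Add(917, -302), -1)) = Mul(Add(Add(Mul(-99578, Rational(-1, 1188634)), Mul(53632, Rational(-1, 2315026))), 1468490), Pow(615, -1)) = Mul(Add(Add(Rational(49789, 594317), Rational(-26816, 1157513)), 1468490), Rational(1, 615)) = Mul(Add(Rational(41694210085, 687929653621), 1468490), Rational(1, 615)) = Mul(Rational(1010217858740112375, 687929653621), Rational(1, 615)) = Rational(67347857249340825, 28205115798461)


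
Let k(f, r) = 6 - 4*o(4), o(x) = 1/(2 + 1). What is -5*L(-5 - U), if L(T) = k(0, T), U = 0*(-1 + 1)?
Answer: -70/3 ≈ -23.333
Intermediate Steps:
o(x) = ⅓ (o(x) = 1/3 = ⅓)
U = 0 (U = 0*0 = 0)
k(f, r) = 14/3 (k(f, r) = 6 - 4*⅓ = 6 - 4/3 = 14/3)
L(T) = 14/3
-5*L(-5 - U) = -5*14/3 = -70/3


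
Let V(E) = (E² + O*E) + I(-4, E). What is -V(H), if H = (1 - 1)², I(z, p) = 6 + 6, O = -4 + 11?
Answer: -12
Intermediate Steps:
O = 7
I(z, p) = 12
H = 0 (H = 0² = 0)
V(E) = 12 + E² + 7*E (V(E) = (E² + 7*E) + 12 = 12 + E² + 7*E)
-V(H) = -(12 + 0² + 7*0) = -(12 + 0 + 0) = -1*12 = -12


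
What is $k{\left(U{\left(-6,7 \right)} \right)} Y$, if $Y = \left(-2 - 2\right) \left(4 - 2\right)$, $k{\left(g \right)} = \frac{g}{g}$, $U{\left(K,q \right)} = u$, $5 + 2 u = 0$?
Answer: $-8$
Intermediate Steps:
$u = - \frac{5}{2}$ ($u = - \frac{5}{2} + \frac{1}{2} \cdot 0 = - \frac{5}{2} + 0 = - \frac{5}{2} \approx -2.5$)
$U{\left(K,q \right)} = - \frac{5}{2}$
$k{\left(g \right)} = 1$
$Y = -8$ ($Y = \left(-2 - 2\right) 2 = \left(-4\right) 2 = -8$)
$k{\left(U{\left(-6,7 \right)} \right)} Y = 1 \left(-8\right) = -8$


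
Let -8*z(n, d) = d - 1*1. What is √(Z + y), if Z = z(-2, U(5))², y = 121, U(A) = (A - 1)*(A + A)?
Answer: √9265/8 ≈ 12.032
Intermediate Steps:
U(A) = 2*A*(-1 + A) (U(A) = (-1 + A)*(2*A) = 2*A*(-1 + A))
z(n, d) = ⅛ - d/8 (z(n, d) = -(d - 1*1)/8 = -(d - 1)/8 = -(-1 + d)/8 = ⅛ - d/8)
Z = 1521/64 (Z = (⅛ - 5*(-1 + 5)/4)² = (⅛ - 5*4/4)² = (⅛ - ⅛*40)² = (⅛ - 5)² = (-39/8)² = 1521/64 ≈ 23.766)
√(Z + y) = √(1521/64 + 121) = √(9265/64) = √9265/8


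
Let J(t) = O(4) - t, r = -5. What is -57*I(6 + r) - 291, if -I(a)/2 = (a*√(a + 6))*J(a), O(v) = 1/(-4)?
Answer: -291 - 285*√7/2 ≈ -668.02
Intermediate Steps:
O(v) = -¼
J(t) = -¼ - t
I(a) = -2*a*√(6 + a)*(-¼ - a) (I(a) = -2*a*√(a + 6)*(-¼ - a) = -2*a*√(6 + a)*(-¼ - a))
-57*I(6 + r) - 291 = -57*(6 - 5)*√(6 + (6 - 5))*(1 + 4*(6 - 5))/2 - 291 = -57*√(6 + 1)*(1 + 4*1)/2 - 291 = -57*√7*(1 + 4)/2 - 291 = -57*√7*5/2 - 291 = -285*√7/2 - 291 = -291 - 285*√7/2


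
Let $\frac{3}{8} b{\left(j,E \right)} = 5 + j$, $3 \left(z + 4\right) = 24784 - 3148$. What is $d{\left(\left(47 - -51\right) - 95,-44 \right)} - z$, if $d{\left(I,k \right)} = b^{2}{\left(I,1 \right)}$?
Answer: $- \frac{60776}{9} \approx -6752.9$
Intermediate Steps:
$z = 7208$ ($z = -4 + \frac{24784 - 3148}{3} = -4 + \frac{1}{3} \cdot 21636 = -4 + 7212 = 7208$)
$b{\left(j,E \right)} = \frac{40}{3} + \frac{8 j}{3}$ ($b{\left(j,E \right)} = \frac{8 \left(5 + j\right)}{3} = \frac{40}{3} + \frac{8 j}{3}$)
$d{\left(I,k \right)} = \left(\frac{40}{3} + \frac{8 I}{3}\right)^{2}$
$d{\left(\left(47 - -51\right) - 95,-44 \right)} - z = \frac{64 \left(5 + \left(\left(47 - -51\right) - 95\right)\right)^{2}}{9} - 7208 = \frac{64 \left(5 + \left(\left(47 + 51\right) - 95\right)\right)^{2}}{9} - 7208 = \frac{64 \left(5 + \left(98 - 95\right)\right)^{2}}{9} - 7208 = \frac{64 \left(5 + 3\right)^{2}}{9} - 7208 = \frac{64 \cdot 8^{2}}{9} - 7208 = \frac{64}{9} \cdot 64 - 7208 = \frac{4096}{9} - 7208 = - \frac{60776}{9}$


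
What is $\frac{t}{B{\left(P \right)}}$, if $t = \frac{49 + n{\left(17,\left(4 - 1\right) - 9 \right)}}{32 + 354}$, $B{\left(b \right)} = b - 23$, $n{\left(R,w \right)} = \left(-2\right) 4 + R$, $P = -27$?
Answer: $- \frac{29}{9650} \approx -0.0030052$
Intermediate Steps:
$n{\left(R,w \right)} = -8 + R$
$B{\left(b \right)} = -23 + b$
$t = \frac{29}{193}$ ($t = \frac{49 + \left(-8 + 17\right)}{32 + 354} = \frac{49 + 9}{386} = 58 \cdot \frac{1}{386} = \frac{29}{193} \approx 0.15026$)
$\frac{t}{B{\left(P \right)}} = \frac{29}{193 \left(-23 - 27\right)} = \frac{29}{193 \left(-50\right)} = \frac{29}{193} \left(- \frac{1}{50}\right) = - \frac{29}{9650}$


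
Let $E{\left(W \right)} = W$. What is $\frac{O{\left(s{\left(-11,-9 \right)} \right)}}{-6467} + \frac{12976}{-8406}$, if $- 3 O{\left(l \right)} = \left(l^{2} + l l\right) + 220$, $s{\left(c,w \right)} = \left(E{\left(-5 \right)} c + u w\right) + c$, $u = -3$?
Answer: $- \frac{27524794}{27180801} \approx -1.0127$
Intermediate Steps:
$s{\left(c,w \right)} = - 4 c - 3 w$ ($s{\left(c,w \right)} = \left(- 5 c - 3 w\right) + c = - 4 c - 3 w$)
$O{\left(l \right)} = - \frac{220}{3} - \frac{2 l^{2}}{3}$ ($O{\left(l \right)} = - \frac{\left(l^{2} + l l\right) + 220}{3} = - \frac{\left(l^{2} + l^{2}\right) + 220}{3} = - \frac{2 l^{2} + 220}{3} = - \frac{220 + 2 l^{2}}{3} = - \frac{220}{3} - \frac{2 l^{2}}{3}$)
$\frac{O{\left(s{\left(-11,-9 \right)} \right)}}{-6467} + \frac{12976}{-8406} = \frac{- \frac{220}{3} - \frac{2 \left(\left(-4\right) \left(-11\right) - -27\right)^{2}}{3}}{-6467} + \frac{12976}{-8406} = \left(- \frac{220}{3} - \frac{2 \left(44 + 27\right)^{2}}{3}\right) \left(- \frac{1}{6467}\right) + 12976 \left(- \frac{1}{8406}\right) = \left(- \frac{220}{3} - \frac{2 \cdot 71^{2}}{3}\right) \left(- \frac{1}{6467}\right) - \frac{6488}{4203} = \left(- \frac{220}{3} - \frac{10082}{3}\right) \left(- \frac{1}{6467}\right) - \frac{6488}{4203} = \left(-3434\right) \left(- \frac{1}{6467}\right) - \frac{6488}{4203} = \frac{3434}{6467} - \frac{6488}{4203} = - \frac{27524794}{27180801}$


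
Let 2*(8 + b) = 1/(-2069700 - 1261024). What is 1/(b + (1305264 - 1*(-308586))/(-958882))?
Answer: -3193771290568/30925459731385 ≈ -0.10327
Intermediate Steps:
b = -53291585/6661448 (b = -8 + 1/(2*(-2069700 - 1261024)) = -8 + (1/2)/(-3330724) = -8 + (1/2)*(-1/3330724) = -8 - 1/6661448 = -53291585/6661448 ≈ -8.0000)
1/(b + (1305264 - 1*(-308586))/(-958882)) = 1/(-53291585/6661448 + (1305264 - 1*(-308586))/(-958882)) = 1/(-53291585/6661448 + (1305264 + 308586)*(-1/958882)) = 1/(-53291585/6661448 + 1613850*(-1/958882)) = 1/(-53291585/6661448 - 806925/479441) = 1/(-30925459731385/3193771290568) = -3193771290568/30925459731385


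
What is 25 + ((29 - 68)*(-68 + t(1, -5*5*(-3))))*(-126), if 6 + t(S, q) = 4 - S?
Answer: -348869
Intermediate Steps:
t(S, q) = -2 - S (t(S, q) = -6 + (4 - S) = -2 - S)
25 + ((29 - 68)*(-68 + t(1, -5*5*(-3))))*(-126) = 25 + ((29 - 68)*(-68 + (-2 - 1*1)))*(-126) = 25 - 39*(-68 + (-2 - 1))*(-126) = 25 - 39*(-68 - 3)*(-126) = 25 - 39*(-71)*(-126) = 25 + 2769*(-126) = 25 - 348894 = -348869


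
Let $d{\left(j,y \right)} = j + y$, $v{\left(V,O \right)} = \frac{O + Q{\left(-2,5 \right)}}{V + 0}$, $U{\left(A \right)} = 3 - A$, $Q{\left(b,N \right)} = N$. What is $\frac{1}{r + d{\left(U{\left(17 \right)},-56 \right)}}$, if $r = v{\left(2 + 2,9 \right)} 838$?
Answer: $\frac{1}{2863} \approx 0.00034928$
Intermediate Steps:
$v{\left(V,O \right)} = \frac{5 + O}{V}$ ($v{\left(V,O \right)} = \frac{O + 5}{V + 0} = \frac{5 + O}{V}$)
$r = 2933$ ($r = \frac{5 + 9}{2 + 2} \cdot 838 = \frac{1}{4} \cdot 14 \cdot 838 = \frac{7}{2} \cdot 838 = 2933$)
$\frac{1}{r + d{\left(U{\left(17 \right)},-56 \right)}} = \frac{1}{2933 + \left(\left(3 - 17\right) - 56\right)} = \frac{1}{2933 - 70} = \frac{1}{2863}$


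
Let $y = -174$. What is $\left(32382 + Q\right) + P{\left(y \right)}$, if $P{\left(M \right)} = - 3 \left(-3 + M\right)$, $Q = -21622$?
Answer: $11291$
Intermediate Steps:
$P{\left(M \right)} = 9 - 3 M$
$\left(32382 + Q\right) + P{\left(y \right)} = \left(32382 - 21622\right) + \left(9 - -522\right) = 10760 + \left(9 + 522\right) = 10760 + 531 = 11291$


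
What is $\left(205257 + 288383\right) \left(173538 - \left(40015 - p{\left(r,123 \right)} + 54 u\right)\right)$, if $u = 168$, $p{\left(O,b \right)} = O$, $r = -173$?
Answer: $61348591920$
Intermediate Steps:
$\left(205257 + 288383\right) \left(173538 - \left(40015 - p{\left(r,123 \right)} + 54 u\right)\right) = \left(205257 + 288383\right) \left(173538 - 49260\right) = 493640 \left(173538 - 49260\right) = 493640 \cdot 124278 = 61348591920$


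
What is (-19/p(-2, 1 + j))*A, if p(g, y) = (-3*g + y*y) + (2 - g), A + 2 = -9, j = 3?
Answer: 209/26 ≈ 8.0385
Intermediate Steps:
A = -11 (A = -2 - 9 = -11)
p(g, y) = 2 + y² - 4*g (p(g, y) = (-3*g + y²) + (2 - g) = (y² - 3*g) + (2 - g) = 2 + y² - 4*g)
(-19/p(-2, 1 + j))*A = -19/(2 + (1 + 3)² - 4*(-2))*(-11) = -19/(2 + 4² + 8)*(-11) = -19/(2 + 16 + 8)*(-11) = -19/26*(-11) = 209/26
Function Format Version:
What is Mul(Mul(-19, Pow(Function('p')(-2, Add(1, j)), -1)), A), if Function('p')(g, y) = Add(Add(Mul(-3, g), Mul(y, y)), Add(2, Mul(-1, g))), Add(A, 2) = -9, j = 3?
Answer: Rational(209, 26) ≈ 8.0385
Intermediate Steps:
A = -11 (A = Add(-2, -9) = -11)
Function('p')(g, y) = Add(2, Pow(y, 2), Mul(-4, g)) (Function('p')(g, y) = Add(Add(Mul(-3, g), Pow(y, 2)), Add(2, Mul(-1, g))) = Add(Add(Pow(y, 2), Mul(-3, g)), Add(2, Mul(-1, g))) = Add(2, Pow(y, 2), Mul(-4, g)))
Mul(Mul(-19, Pow(Function('p')(-2, Add(1, j)), -1)), A) = Mul(Mul(-19, Pow(Add(2, Pow(Add(1, 3), 2), Mul(-4, -2)), -1)), -11) = Mul(Mul(-19, Pow(Add(2, Pow(4, 2), 8), -1)), -11) = Mul(Mul(-19, Pow(Add(2, 16, 8), -1)), -11) = Mul(Mul(-19, Pow(26, -1)), -11) = Mul(Mul(-19, Rational(1, 26)), -11) = Mul(Rational(-19, 26), -11) = Rational(209, 26)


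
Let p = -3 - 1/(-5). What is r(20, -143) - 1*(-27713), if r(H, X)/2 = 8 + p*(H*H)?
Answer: 25489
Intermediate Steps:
p = -14/5 (p = -3 - (-1)/5 = -3 - 1*(-1/5) = -3 + 1/5 = -14/5 ≈ -2.8000)
r(H, X) = 16 - 28*H**2/5 (r(H, X) = 2*(8 - 14*H*H/5) = 2*(8 - 14*H**2/5) = 16 - 28*H**2/5)
r(20, -143) - 1*(-27713) = (16 - 28/5*20**2) - 1*(-27713) = (16 - 28/5*400) + 27713 = (16 - 2240) + 27713 = -2224 + 27713 = 25489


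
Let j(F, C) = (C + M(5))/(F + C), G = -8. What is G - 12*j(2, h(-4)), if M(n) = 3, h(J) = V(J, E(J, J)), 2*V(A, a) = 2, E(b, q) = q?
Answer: -24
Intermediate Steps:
V(A, a) = 1 (V(A, a) = (½)*2 = 1)
h(J) = 1
j(F, C) = (3 + C)/(C + F) (j(F, C) = (C + 3)/(F + C) = (3 + C)/(C + F))
G - 12*j(2, h(-4)) = -8 - 12*(3 + 1)/(1 + 2) = -8 - 12*4/3 = -8 - 16 = -24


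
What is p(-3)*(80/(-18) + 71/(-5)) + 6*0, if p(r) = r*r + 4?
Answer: -10907/45 ≈ -242.38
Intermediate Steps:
p(r) = 4 + r**2 (p(r) = r**2 + 4 = 4 + r**2)
p(-3)*(80/(-18) + 71/(-5)) + 6*0 = (4 + (-3)**2)*(80/(-18) + 71/(-5)) + 6*0 = (4 + 9)*(80*(-1/18) + 71*(-1/5)) + 0 = 13*(-40/9 - 71/5) + 0 = 13*(-839/45) + 0 = -10907/45 + 0 = -10907/45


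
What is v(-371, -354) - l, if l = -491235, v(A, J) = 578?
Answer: 491813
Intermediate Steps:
v(-371, -354) - l = 578 - 1*(-491235) = 578 + 491235 = 491813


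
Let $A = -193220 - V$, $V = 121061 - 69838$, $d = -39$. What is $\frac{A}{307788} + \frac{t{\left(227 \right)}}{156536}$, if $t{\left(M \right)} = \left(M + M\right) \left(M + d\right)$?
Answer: $- \frac{499742003}{2007495932} \approx -0.24894$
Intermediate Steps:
$V = 51223$ ($V = 121061 - 69838 = 51223$)
$t{\left(M \right)} = 2 M \left(-39 + M\right)$ ($t{\left(M \right)} = \left(M + M\right) \left(M - 39\right) = 2 M \left(-39 + M\right)$)
$A = -244443$ ($A = -193220 - 51223 = -244443$)
$\frac{A}{307788} + \frac{t{\left(227 \right)}}{156536} = - \frac{244443}{307788} + \frac{2 \cdot 227 \left(-39 + 227\right)}{156536} = \left(-244443\right) \frac{1}{307788} + 2 \cdot 227 \cdot 188 \cdot \frac{1}{156536} = - \frac{81481}{102596} + 85352 \cdot \frac{1}{156536} = - \frac{81481}{102596} + \frac{10669}{19567} = - \frac{499742003}{2007495932}$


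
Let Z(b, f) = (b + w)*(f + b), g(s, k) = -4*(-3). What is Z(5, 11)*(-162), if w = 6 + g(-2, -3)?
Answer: -59616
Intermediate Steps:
g(s, k) = 12
w = 18 (w = 6 + 12 = 18)
Z(b, f) = (18 + b)*(b + f) (Z(b, f) = (b + 18)*(f + b) = (18 + b)*(b + f))
Z(5, 11)*(-162) = (5**2 + 18*5 + 18*11 + 5*11)*(-162) = (25 + 90 + 198 + 55)*(-162) = 368*(-162) = -59616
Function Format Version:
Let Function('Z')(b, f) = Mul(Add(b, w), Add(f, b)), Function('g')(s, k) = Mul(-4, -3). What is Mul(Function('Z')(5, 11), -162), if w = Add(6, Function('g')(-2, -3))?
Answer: -59616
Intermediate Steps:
Function('g')(s, k) = 12
w = 18 (w = Add(6, 12) = 18)
Function('Z')(b, f) = Mul(Add(18, b), Add(b, f)) (Function('Z')(b, f) = Mul(Add(b, 18), Add(f, b)) = Mul(Add(18, b), Add(b, f)))
Mul(Function('Z')(5, 11), -162) = Mul(Add(Pow(5, 2), Mul(18, 5), Mul(18, 11), Mul(5, 11)), -162) = Mul(Add(25, 90, 198, 55), -162) = Mul(368, -162) = -59616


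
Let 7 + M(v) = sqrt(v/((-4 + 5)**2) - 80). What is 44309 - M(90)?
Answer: 44316 - sqrt(10) ≈ 44313.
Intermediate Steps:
M(v) = -7 + sqrt(-80 + v) (M(v) = -7 + sqrt(v/((-4 + 5)**2) - 80) = -7 + sqrt(v/(1**2) - 80) = -7 + sqrt(v/1 - 80) = -7 + sqrt(v*1 - 80) = -7 + sqrt(v - 80) = -7 + sqrt(-80 + v))
44309 - M(90) = 44309 - (-7 + sqrt(-80 + 90)) = 44309 - (-7 + sqrt(10)) = 44309 + (7 - sqrt(10)) = 44316 - sqrt(10)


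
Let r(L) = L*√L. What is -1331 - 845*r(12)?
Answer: -1331 - 20280*√3 ≈ -36457.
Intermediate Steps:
r(L) = L^(3/2)
-1331 - 845*r(12) = -1331 - 20280*√3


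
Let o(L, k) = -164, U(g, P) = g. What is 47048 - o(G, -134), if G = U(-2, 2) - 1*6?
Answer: 47212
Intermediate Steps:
G = -8 (G = -2 - 1*6 = -2 - 6 = -8)
47048 - o(G, -134) = 47048 - 1*(-164) = 47048 + 164 = 47212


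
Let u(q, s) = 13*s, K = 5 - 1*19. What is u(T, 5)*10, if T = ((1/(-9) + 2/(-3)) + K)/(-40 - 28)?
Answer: 650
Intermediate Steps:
K = -14 (K = 5 - 19 = -14)
T = 133/612 (T = ((1/(-9) + 2/(-3)) - 14)/(-40 - 28) = ((1*(-⅑) + 2*(-⅓)) - 14)/(-68) = ((-⅑ - ⅔) - 14)*(-1/68) = (-7/9 - 14)*(-1/68) = -133/9*(-1/68) = 133/612 ≈ 0.21732)
u(T, 5)*10 = (13*5)*10 = 65*10 = 650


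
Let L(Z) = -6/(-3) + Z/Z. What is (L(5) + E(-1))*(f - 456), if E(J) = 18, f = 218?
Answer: -4998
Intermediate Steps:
L(Z) = 3 (L(Z) = -6*(-⅓) + 1 = 2 + 1 = 3)
(L(5) + E(-1))*(f - 456) = (3 + 18)*(218 - 456) = 21*(-238) = -4998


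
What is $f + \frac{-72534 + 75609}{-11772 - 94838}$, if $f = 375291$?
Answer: $\frac{8001954087}{21322} \approx 3.7529 \cdot 10^{5}$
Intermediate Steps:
$f + \frac{-72534 + 75609}{-11772 - 94838} = 375291 + \frac{-72534 + 75609}{-11772 - 94838} = 375291 + \frac{3075}{-106610} = 375291 + 3075 \left(- \frac{1}{106610}\right) = 375291 - \frac{615}{21322} = \frac{8001954087}{21322}$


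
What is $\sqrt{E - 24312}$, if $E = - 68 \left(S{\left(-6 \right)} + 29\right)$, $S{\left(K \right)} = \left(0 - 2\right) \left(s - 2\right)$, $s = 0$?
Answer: $2 i \sqrt{6639} \approx 162.96 i$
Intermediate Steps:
$S{\left(K \right)} = 4$ ($S{\left(K \right)} = \left(0 - 2\right) \left(0 - 2\right) = \left(-2\right) \left(-2\right) = 4$)
$E = -2244$ ($E = - 68 \left(4 + 29\right) = \left(-68\right) 33 = -2244$)
$\sqrt{E - 24312} = \sqrt{-2244 - 24312} = \sqrt{-26556} = 2 i \sqrt{6639}$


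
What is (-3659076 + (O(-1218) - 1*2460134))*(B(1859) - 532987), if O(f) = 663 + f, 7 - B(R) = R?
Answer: 3273088992835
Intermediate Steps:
B(R) = 7 - R
(-3659076 + (O(-1218) - 1*2460134))*(B(1859) - 532987) = (-3659076 + ((663 - 1218) - 1*2460134))*((7 - 1*1859) - 532987) = (-3659076 + (-555 - 2460134))*((7 - 1859) - 532987) = (-3659076 - 2460689)*(-1852 - 532987) = -6119765*(-534839) = 3273088992835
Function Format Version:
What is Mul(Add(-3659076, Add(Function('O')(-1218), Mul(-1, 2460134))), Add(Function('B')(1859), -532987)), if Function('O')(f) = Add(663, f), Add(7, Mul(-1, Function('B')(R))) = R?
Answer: 3273088992835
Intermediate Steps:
Function('B')(R) = Add(7, Mul(-1, R))
Mul(Add(-3659076, Add(Function('O')(-1218), Mul(-1, 2460134))), Add(Function('B')(1859), -532987)) = Mul(Add(-3659076, Add(Add(663, -1218), Mul(-1, 2460134))), Add(Add(7, Mul(-1, 1859)), -532987)) = Mul(Add(-3659076, Add(-555, -2460134)), Add(Add(7, -1859), -532987)) = Mul(Add(-3659076, -2460689), Add(-1852, -532987)) = Mul(-6119765, -534839) = 3273088992835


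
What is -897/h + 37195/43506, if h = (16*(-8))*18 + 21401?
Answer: 51637541/63910314 ≈ 0.80797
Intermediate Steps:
h = 19097 (h = -128*18 + 21401 = -2304 + 21401 = 19097)
-897/h + 37195/43506 = -897/19097 + 37195/43506 = -897*1/19097 + 37195*(1/43506) = -69/1469 + 37195/43506 = 51637541/63910314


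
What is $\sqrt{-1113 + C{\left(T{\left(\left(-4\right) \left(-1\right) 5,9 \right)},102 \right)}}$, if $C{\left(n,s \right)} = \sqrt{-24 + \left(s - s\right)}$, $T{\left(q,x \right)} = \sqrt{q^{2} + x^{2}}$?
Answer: $\sqrt{-1113 + 2 i \sqrt{6}} \approx 0.07342 + 33.362 i$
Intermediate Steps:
$C{\left(n,s \right)} = 2 i \sqrt{6}$ ($C{\left(n,s \right)} = \sqrt{-24 + 0} = \sqrt{-24} = 2 i \sqrt{6}$)
$\sqrt{-1113 + C{\left(T{\left(\left(-4\right) \left(-1\right) 5,9 \right)},102 \right)}} = \sqrt{-1113 + 2 i \sqrt{6}}$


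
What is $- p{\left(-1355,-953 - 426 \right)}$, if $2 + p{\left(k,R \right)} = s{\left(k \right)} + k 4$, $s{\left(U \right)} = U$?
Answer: $6777$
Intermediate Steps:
$p{\left(k,R \right)} = -2 + 5 k$ ($p{\left(k,R \right)} = -2 + \left(k + k 4\right) = -2 + \left(k + 4 k\right) = -2 + 5 k$)
$- p{\left(-1355,-953 - 426 \right)} = - (-2 + 5 \left(-1355\right)) = - (-2 - 6775) = \left(-1\right) \left(-6777\right) = 6777$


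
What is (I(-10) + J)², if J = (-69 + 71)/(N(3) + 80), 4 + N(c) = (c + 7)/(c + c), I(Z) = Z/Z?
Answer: 57121/54289 ≈ 1.0522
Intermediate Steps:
I(Z) = 1
N(c) = -4 + (7 + c)/(2*c) (N(c) = -4 + (c + 7)/(c + c) = -4 + (7 + c)/((2*c)) = -4 + (7 + c)*(1/(2*c)) = -4 + (7 + c)/(2*c))
J = 6/233 (J = (-69 + 71)/((7/2)*(1 - 1*3)/3 + 80) = 2/((7/2)*(⅓)*(1 - 3) + 80) = 2/((7/2)*(⅓)*(-2) + 80) = 2/(-7/3 + 80) = 2/(233/3) = 2*(3/233) = 6/233 ≈ 0.025751)
(I(-10) + J)² = (1 + 6/233)² = (239/233)² = 57121/54289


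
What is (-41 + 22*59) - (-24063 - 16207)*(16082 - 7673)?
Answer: 338631687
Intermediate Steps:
(-41 + 22*59) - (-24063 - 16207)*(16082 - 7673) = (-41 + 1298) - (-40270)*8409 = 1257 - 1*(-338630430) = 1257 + 338630430 = 338631687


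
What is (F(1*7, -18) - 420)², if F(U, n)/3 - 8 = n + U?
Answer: 184041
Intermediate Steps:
F(U, n) = 24 + 3*U + 3*n (F(U, n) = 24 + 3*(n + U) = 24 + 3*(U + n) = 24 + (3*U + 3*n) = 24 + 3*U + 3*n)
(F(1*7, -18) - 420)² = ((24 + 3*(1*7) + 3*(-18)) - 420)² = ((24 + 3*7 - 54) - 420)² = ((24 + 21 - 54) - 420)² = (-9 - 420)² = (-429)² = 184041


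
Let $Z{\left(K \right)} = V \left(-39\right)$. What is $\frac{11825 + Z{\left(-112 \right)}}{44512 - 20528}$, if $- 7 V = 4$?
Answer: $\frac{82931}{167888} \approx 0.49397$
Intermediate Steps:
$V = - \frac{4}{7}$ ($V = \left(- \frac{1}{7}\right) 4 = - \frac{4}{7} \approx -0.57143$)
$Z{\left(K \right)} = \frac{156}{7}$ ($Z{\left(K \right)} = \left(- \frac{4}{7}\right) \left(-39\right) = \frac{156}{7}$)
$\frac{11825 + Z{\left(-112 \right)}}{44512 - 20528} = \frac{11825 + \frac{156}{7}}{44512 - 20528} = \frac{82931}{7 \cdot 23984} = \frac{82931}{7} \cdot \frac{1}{23984} = \frac{82931}{167888}$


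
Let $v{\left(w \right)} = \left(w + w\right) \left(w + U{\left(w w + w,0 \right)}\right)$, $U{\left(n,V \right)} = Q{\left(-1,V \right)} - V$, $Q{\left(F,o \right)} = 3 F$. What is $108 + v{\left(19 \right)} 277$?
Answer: $168524$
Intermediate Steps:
$U{\left(n,V \right)} = -3 - V$ ($U{\left(n,V \right)} = 3 \left(-1\right) - V = -3 - V$)
$v{\left(w \right)} = 2 w \left(-3 + w\right)$ ($v{\left(w \right)} = \left(w + w\right) \left(w - 3\right) = 2 w \left(w + \left(-3 + 0\right)\right) = 2 w \left(w - 3\right) = 2 w \left(-3 + w\right)$)
$108 + v{\left(19 \right)} 277 = 108 + 2 \cdot 19 \left(-3 + 19\right) 277 = 108 + 2 \cdot 19 \cdot 16 \cdot 277 = 108 + 608 \cdot 277 = 108 + 168416 = 168524$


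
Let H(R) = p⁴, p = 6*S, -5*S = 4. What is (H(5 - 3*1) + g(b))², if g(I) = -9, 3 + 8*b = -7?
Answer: 106374474801/390625 ≈ 2.7232e+5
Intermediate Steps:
b = -5/4 (b = -3/8 + (⅛)*(-7) = -3/8 - 7/8 = -5/4 ≈ -1.2500)
S = -⅘ (S = -⅕*4 = -⅘ ≈ -0.80000)
p = -24/5 (p = 6*(-⅘) = -24/5 ≈ -4.8000)
H(R) = 331776/625 (H(R) = (-24/5)⁴ = 331776/625)
(H(5 - 3*1) + g(b))² = (331776/625 - 9)² = (326151/625)² = 106374474801/390625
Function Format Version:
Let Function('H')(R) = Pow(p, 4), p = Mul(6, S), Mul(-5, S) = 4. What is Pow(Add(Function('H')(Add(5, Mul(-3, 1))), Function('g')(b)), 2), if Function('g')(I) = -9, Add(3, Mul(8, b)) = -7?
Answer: Rational(106374474801, 390625) ≈ 2.7232e+5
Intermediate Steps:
b = Rational(-5, 4) (b = Add(Rational(-3, 8), Mul(Rational(1, 8), -7)) = Add(Rational(-3, 8), Rational(-7, 8)) = Rational(-5, 4) ≈ -1.2500)
S = Rational(-4, 5) (S = Mul(Rational(-1, 5), 4) = Rational(-4, 5) ≈ -0.80000)
p = Rational(-24, 5) (p = Mul(6, Rational(-4, 5)) = Rational(-24, 5) ≈ -4.8000)
Function('H')(R) = Rational(331776, 625) (Function('H')(R) = Pow(Rational(-24, 5), 4) = Rational(331776, 625))
Pow(Add(Function('H')(Add(5, Mul(-3, 1))), Function('g')(b)), 2) = Pow(Add(Rational(331776, 625), -9), 2) = Pow(Rational(326151, 625), 2) = Rational(106374474801, 390625)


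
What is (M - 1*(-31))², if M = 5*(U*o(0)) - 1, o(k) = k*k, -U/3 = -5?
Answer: 900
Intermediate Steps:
U = 15 (U = -3*(-5) = 15)
o(k) = k²
M = -1 (M = 5*(15*0²) - 1 = 5*(15*0) - 1 = 5*0 - 1 = 0 - 1 = -1)
(M - 1*(-31))² = (-1 - 1*(-31))² = (-1 + 31)² = 30² = 900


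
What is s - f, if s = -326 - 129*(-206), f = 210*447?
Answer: -67622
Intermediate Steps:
f = 93870
s = 26248 (s = -326 + 26574 = 26248)
s - f = 26248 - 1*93870 = 26248 - 93870 = -67622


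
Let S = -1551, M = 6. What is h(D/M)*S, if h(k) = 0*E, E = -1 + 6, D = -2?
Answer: 0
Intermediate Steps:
E = 5
h(k) = 0 (h(k) = 0*5 = 0)
h(D/M)*S = 0*(-1551) = 0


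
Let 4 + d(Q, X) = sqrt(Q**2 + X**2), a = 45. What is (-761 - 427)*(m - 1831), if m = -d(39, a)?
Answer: 2170476 + 3564*sqrt(394) ≈ 2.2412e+6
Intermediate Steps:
d(Q, X) = -4 + sqrt(Q**2 + X**2)
m = 4 - 3*sqrt(394) (m = -(-4 + sqrt(39**2 + 45**2)) = -(-4 + sqrt(1521 + 2025)) = -(-4 + sqrt(3546)) = -(-4 + 3*sqrt(394)) = 4 - 3*sqrt(394) ≈ -55.548)
(-761 - 427)*(m - 1831) = (-761 - 427)*((4 - 3*sqrt(394)) - 1831) = -1188*(-1827 - 3*sqrt(394)) = 2170476 + 3564*sqrt(394)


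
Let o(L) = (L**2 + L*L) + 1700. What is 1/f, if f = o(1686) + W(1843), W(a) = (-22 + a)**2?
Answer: 1/9002933 ≈ 1.1107e-7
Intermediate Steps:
o(L) = 1700 + 2*L**2 (o(L) = (L**2 + L**2) + 1700 = 2*L**2 + 1700 = 1700 + 2*L**2)
f = 9002933 (f = (1700 + 2*1686**2) + (-22 + 1843)**2 = (1700 + 2*2842596) + 1821**2 = (1700 + 5685192) + 3316041 = 5686892 + 3316041 = 9002933)
1/f = 1/9002933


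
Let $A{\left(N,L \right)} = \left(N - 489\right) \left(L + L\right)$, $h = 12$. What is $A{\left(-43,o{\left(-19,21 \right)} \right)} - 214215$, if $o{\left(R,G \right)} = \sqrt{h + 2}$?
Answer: $-214215 - 1064 \sqrt{14} \approx -2.182 \cdot 10^{5}$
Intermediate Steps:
$o{\left(R,G \right)} = \sqrt{14}$ ($o{\left(R,G \right)} = \sqrt{12 + 2} = \sqrt{14}$)
$A{\left(N,L \right)} = 2 L \left(-489 + N\right)$ ($A{\left(N,L \right)} = \left(-489 + N\right) 2 L = 2 L \left(-489 + N\right)$)
$A{\left(-43,o{\left(-19,21 \right)} \right)} - 214215 = 2 \sqrt{14} \left(-489 - 43\right) - 214215 = 2 \sqrt{14} \left(-532\right) - 214215 = - 1064 \sqrt{14} - 214215 = -214215 - 1064 \sqrt{14}$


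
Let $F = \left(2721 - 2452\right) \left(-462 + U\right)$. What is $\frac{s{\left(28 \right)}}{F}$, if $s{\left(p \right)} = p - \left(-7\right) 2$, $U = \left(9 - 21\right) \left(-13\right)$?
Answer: $- \frac{7}{13719} \approx -0.00051024$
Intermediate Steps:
$U = 156$ ($U = \left(-12\right) \left(-13\right) = 156$)
$s{\left(p \right)} = 14 + p$ ($s{\left(p \right)} = p - -14 = p + 14 = 14 + p$)
$F = -82314$ ($F = \left(2721 - 2452\right) \left(-462 + 156\right) = 269 \left(-306\right) = -82314$)
$\frac{s{\left(28 \right)}}{F} = \frac{14 + 28}{-82314} = 42 \left(- \frac{1}{82314}\right) = - \frac{7}{13719}$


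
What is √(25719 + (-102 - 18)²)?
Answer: √40119 ≈ 200.30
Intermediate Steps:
√(25719 + (-102 - 18)²) = √(25719 + (-120)²) = √(25719 + 14400) = √40119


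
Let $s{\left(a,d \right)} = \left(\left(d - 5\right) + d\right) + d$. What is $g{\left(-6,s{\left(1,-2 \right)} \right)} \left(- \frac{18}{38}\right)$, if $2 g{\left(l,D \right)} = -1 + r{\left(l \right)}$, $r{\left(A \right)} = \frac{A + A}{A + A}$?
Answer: $0$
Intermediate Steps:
$s{\left(a,d \right)} = -5 + 3 d$ ($s{\left(a,d \right)} = \left(\left(d - 5\right) + d\right) + d = \left(\left(-5 + d\right) + d\right) + d = \left(-5 + 2 d\right) + d = -5 + 3 d$)
$r{\left(A \right)} = 1$ ($r{\left(A \right)} = \frac{2 A}{2 A} = 2 A \frac{1}{2 A} = 1$)
$g{\left(l,D \right)} = 0$ ($g{\left(l,D \right)} = \frac{-1 + 1}{2} = \frac{1}{2} \cdot 0 = 0$)
$g{\left(-6,s{\left(1,-2 \right)} \right)} \left(- \frac{18}{38}\right) = 0 \left(- \frac{18}{38}\right) = 0 \left(\left(-18\right) \frac{1}{38}\right) = 0 \left(- \frac{9}{19}\right) = 0$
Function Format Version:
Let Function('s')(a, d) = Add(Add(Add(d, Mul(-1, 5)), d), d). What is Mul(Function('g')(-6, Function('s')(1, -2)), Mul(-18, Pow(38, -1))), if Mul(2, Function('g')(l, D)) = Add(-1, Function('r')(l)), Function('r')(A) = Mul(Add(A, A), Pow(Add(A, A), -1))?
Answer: 0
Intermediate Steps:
Function('s')(a, d) = Add(-5, Mul(3, d)) (Function('s')(a, d) = Add(Add(Add(d, -5), d), d) = Add(Add(Add(-5, d), d), d) = Add(Add(-5, Mul(2, d)), d) = Add(-5, Mul(3, d)))
Function('r')(A) = 1 (Function('r')(A) = Mul(Mul(2, A), Pow(Mul(2, A), -1)) = Mul(Mul(2, A), Mul(Rational(1, 2), Pow(A, -1))) = 1)
Function('g')(l, D) = 0 (Function('g')(l, D) = Mul(Rational(1, 2), Add(-1, 1)) = Mul(Rational(1, 2), 0) = 0)
Mul(Function('g')(-6, Function('s')(1, -2)), Mul(-18, Pow(38, -1))) = Mul(0, Mul(-18, Pow(38, -1))) = Mul(0, Mul(-18, Rational(1, 38))) = Mul(0, Rational(-9, 19)) = 0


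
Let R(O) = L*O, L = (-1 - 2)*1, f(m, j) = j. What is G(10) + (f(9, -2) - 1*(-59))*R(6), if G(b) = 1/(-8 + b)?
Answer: -2051/2 ≈ -1025.5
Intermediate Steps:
L = -3 (L = -3*1 = -3)
R(O) = -3*O
G(10) + (f(9, -2) - 1*(-59))*R(6) = 1/(-8 + 10) + (-2 - 1*(-59))*(-3*6) = 1/2 + (-2 + 59)*(-18) = ½ + 57*(-18) = ½ - 1026 = -2051/2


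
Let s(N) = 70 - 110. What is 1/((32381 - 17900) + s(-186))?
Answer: 1/14441 ≈ 6.9247e-5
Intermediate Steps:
s(N) = -40
1/((32381 - 17900) + s(-186)) = 1/((32381 - 17900) - 40) = 1/(14481 - 40) = 1/14441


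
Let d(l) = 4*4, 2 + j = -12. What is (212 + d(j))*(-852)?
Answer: -194256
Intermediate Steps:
j = -14 (j = -2 - 12 = -14)
d(l) = 16
(212 + d(j))*(-852) = (212 + 16)*(-852) = 228*(-852) = -194256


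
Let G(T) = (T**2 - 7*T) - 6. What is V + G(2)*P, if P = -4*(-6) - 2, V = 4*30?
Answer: -232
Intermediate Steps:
V = 120
G(T) = -6 + T**2 - 7*T
P = 22 (P = 24 - 2 = 22)
V + G(2)*P = 120 + (-6 + 2**2 - 7*2)*22 = 120 + (-6 + 4 - 14)*22 = 120 - 16*22 = 120 - 352 = -232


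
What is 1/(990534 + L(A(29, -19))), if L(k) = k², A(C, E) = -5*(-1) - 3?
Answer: 1/990538 ≈ 1.0096e-6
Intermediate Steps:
A(C, E) = 2 (A(C, E) = 5 - 3 = 2)
1/(990534 + L(A(29, -19))) = 1/(990534 + 2²) = 1/(990534 + 4) = 1/990538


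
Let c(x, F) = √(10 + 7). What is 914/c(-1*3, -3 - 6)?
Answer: 914*√17/17 ≈ 221.68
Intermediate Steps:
c(x, F) = √17
914/c(-1*3, -3 - 6) = 914/(√17) = 914*(√17/17) = 914*√17/17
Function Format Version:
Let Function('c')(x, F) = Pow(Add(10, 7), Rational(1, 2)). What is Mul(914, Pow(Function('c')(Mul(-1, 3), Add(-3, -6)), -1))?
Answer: Mul(Rational(914, 17), Pow(17, Rational(1, 2))) ≈ 221.68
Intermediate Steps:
Function('c')(x, F) = Pow(17, Rational(1, 2))
Mul(914, Pow(Function('c')(Mul(-1, 3), Add(-3, -6)), -1)) = Mul(914, Pow(Pow(17, Rational(1, 2)), -1)) = Mul(914, Mul(Rational(1, 17), Pow(17, Rational(1, 2)))) = Mul(Rational(914, 17), Pow(17, Rational(1, 2)))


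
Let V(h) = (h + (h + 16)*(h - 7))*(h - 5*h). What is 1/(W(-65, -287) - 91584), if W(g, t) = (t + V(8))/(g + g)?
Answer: -130/11904609 ≈ -1.0920e-5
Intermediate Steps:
V(h) = -4*h*(h + (-7 + h)*(16 + h)) (V(h) = (h + (16 + h)*(-7 + h))*(-4*h) = (h + (-7 + h)*(16 + h))*(-4*h) = -4*h*(h + (-7 + h)*(16 + h)))
W(g, t) = (-1024 + t)/(2*g) (W(g, t) = (t + 4*8*(112 - 1*8² - 10*8))/(g + g) = (t + 4*8*(112 - 1*64 - 80))/((2*g)) = (t + 4*8*(112 - 64 - 80))*(1/(2*g)) = (t + 4*8*(-32))*(1/(2*g)) = (t - 1024)*(1/(2*g)) = (-1024 + t)*(1/(2*g)) = (-1024 + t)/(2*g))
1/(W(-65, -287) - 91584) = 1/((½)*(-1024 - 287)/(-65) - 91584) = 1/((½)*(-1/65)*(-1311) - 91584) = 1/(1311/130 - 91584) = 1/(-11904609/130) = -130/11904609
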